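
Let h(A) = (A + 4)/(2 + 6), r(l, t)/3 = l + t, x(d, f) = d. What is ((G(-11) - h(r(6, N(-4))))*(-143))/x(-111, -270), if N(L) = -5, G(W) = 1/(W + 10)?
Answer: -715/296 ≈ -2.4155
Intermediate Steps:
G(W) = 1/(10 + W)
r(l, t) = 3*l + 3*t (r(l, t) = 3*(l + t) = 3*l + 3*t)
h(A) = ½ + A/8 (h(A) = (4 + A)/8 = (4 + A)*(⅛) = ½ + A/8)
((G(-11) - h(r(6, N(-4))))*(-143))/x(-111, -270) = ((1/(10 - 11) - (½ + (3*6 + 3*(-5))/8))*(-143))/(-111) = ((1/(-1) - (½ + (18 - 15)/8))*(-143))*(-1/111) = ((-1 - (½ + (⅛)*3))*(-143))*(-1/111) = ((-1 - (½ + 3/8))*(-143))*(-1/111) = ((-1 - 1*7/8)*(-143))*(-1/111) = ((-1 - 7/8)*(-143))*(-1/111) = -15/8*(-143)*(-1/111) = (2145/8)*(-1/111) = -715/296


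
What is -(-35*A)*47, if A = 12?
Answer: 19740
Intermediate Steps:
-(-35*A)*47 = -(-35*12)*47 = -(-420)*47 = -1*(-19740) = 19740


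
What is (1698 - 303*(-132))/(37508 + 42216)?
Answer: 20847/39862 ≈ 0.52298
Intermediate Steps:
(1698 - 303*(-132))/(37508 + 42216) = (1698 + 39996)/79724 = 41694*(1/79724) = 20847/39862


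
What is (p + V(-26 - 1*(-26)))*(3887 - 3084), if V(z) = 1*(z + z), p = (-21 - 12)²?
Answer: 874467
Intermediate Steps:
p = 1089 (p = (-33)² = 1089)
V(z) = 2*z (V(z) = 1*(2*z) = 2*z)
(p + V(-26 - 1*(-26)))*(3887 - 3084) = (1089 + 2*(-26 - 1*(-26)))*(3887 - 3084) = (1089 + 2*(-26 + 26))*803 = (1089 + 2*0)*803 = (1089 + 0)*803 = 1089*803 = 874467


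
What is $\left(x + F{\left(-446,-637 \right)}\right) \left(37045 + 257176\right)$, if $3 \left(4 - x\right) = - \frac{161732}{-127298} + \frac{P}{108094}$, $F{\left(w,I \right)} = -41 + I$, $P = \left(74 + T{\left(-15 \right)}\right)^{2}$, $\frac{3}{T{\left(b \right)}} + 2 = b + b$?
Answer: $- \frac{4194030576907439472469}{21135590418432} \approx -1.9843 \cdot 10^{8}$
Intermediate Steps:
$T{\left(b \right)} = \frac{3}{-2 + 2 b}$ ($T{\left(b \right)} = \frac{3}{-2 + \left(b + b\right)} = \frac{3}{-2 + 2 b}$)
$P = \frac{5593225}{1024}$ ($P = \left(74 + \frac{3}{2 \left(-1 - 15\right)}\right)^{2} = \left(74 + \frac{3}{2 \left(-16\right)}\right)^{2} = \left(74 + \frac{3}{2} \left(- \frac{1}{16}\right)\right)^{2} = \left(74 - \frac{3}{32}\right)^{2} = \left(\frac{2365}{32}\right)^{2} = \frac{5593225}{1024} \approx 5462.1$)
$x = \frac{75235441986007}{21135590418432}$ ($x = 4 - \frac{- \frac{161732}{-127298} + \frac{5593225}{1024 \cdot 108094}}{3} = 4 - \frac{\left(-161732\right) \left(- \frac{1}{127298}\right) + \frac{5593225}{1024} \cdot \frac{1}{108094}}{3} = 4 - \frac{\frac{80866}{63649} + \frac{5593225}{110688256}}{3} = 4 - \frac{9306919687721}{21135590418432} = \frac{75235441986007}{21135590418432} \approx 3.5597$)
$\left(x + F{\left(-446,-637 \right)}\right) \left(37045 + 257176\right) = \left(\frac{75235441986007}{21135590418432} - 678\right) \left(37045 + 257176\right) = \left(\frac{75235441986007}{21135590418432} - 678\right) 294221 = \left(- \frac{14254694861710889}{21135590418432}\right) 294221 = - \frac{4194030576907439472469}{21135590418432}$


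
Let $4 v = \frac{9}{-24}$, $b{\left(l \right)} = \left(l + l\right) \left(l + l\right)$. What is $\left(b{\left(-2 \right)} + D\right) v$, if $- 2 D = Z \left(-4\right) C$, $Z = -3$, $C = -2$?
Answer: $- \frac{21}{8} \approx -2.625$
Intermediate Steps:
$b{\left(l \right)} = 4 l^{2}$ ($b{\left(l \right)} = 2 l 2 l = 4 l^{2}$)
$v = - \frac{3}{32}$ ($v = \frac{9 \frac{1}{-24}}{4} = \frac{9 \left(- \frac{1}{24}\right)}{4} = \frac{1}{4} \left(- \frac{3}{8}\right) = - \frac{3}{32} \approx -0.09375$)
$D = 12$ ($D = - \frac{\left(-3\right) \left(-4\right) \left(-2\right)}{2} = - \frac{12 \left(-2\right)}{2} = \left(- \frac{1}{2}\right) \left(-24\right) = 12$)
$\left(b{\left(-2 \right)} + D\right) v = \left(4 \left(-2\right)^{2} + 12\right) \left(- \frac{3}{32}\right) = \left(4 \cdot 4 + 12\right) \left(- \frac{3}{32}\right) = \left(16 + 12\right) \left(- \frac{3}{32}\right) = 28 \left(- \frac{3}{32}\right) = - \frac{21}{8}$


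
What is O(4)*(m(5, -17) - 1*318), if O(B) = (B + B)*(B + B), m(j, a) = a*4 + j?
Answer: -24384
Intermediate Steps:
m(j, a) = j + 4*a (m(j, a) = 4*a + j = j + 4*a)
O(B) = 4*B² (O(B) = (2*B)*(2*B) = 4*B²)
O(4)*(m(5, -17) - 1*318) = (4*4²)*((5 + 4*(-17)) - 1*318) = (4*16)*((5 - 68) - 318) = 64*(-63 - 318) = 64*(-381) = -24384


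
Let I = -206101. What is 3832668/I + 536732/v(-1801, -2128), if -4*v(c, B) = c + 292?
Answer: 62385787388/44429487 ≈ 1404.2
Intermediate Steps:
v(c, B) = -73 - c/4 (v(c, B) = -(c + 292)/4 = -(292 + c)/4 = -73 - c/4)
3832668/I + 536732/v(-1801, -2128) = 3832668/(-206101) + 536732/(-73 - 1/4*(-1801)) = 3832668*(-1/206101) + 536732/(-73 + 1801/4) = -547524/29443 + 536732/(1509/4) = -547524/29443 + 536732*(4/1509) = -547524/29443 + 2146928/1509 = 62385787388/44429487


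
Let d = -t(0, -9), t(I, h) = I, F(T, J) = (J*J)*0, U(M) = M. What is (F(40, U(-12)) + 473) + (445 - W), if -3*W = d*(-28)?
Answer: 918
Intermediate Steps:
F(T, J) = 0 (F(T, J) = J²*0 = 0)
d = 0 (d = -1*0 = 0)
W = 0 (W = -0*(-28) = -⅓*0 = 0)
(F(40, U(-12)) + 473) + (445 - W) = (0 + 473) + (445 - 1*0) = 473 + (445 + 0) = 473 + 445 = 918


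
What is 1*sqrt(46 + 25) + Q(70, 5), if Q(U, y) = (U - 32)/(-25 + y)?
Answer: -19/10 + sqrt(71) ≈ 6.5262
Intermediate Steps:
Q(U, y) = (-32 + U)/(-25 + y)
1*sqrt(46 + 25) + Q(70, 5) = 1*sqrt(46 + 25) + (-32 + 70)/(-25 + 5) = 1*sqrt(71) + 38/(-20) = sqrt(71) - 1/20*38 = sqrt(71) - 19/10 = -19/10 + sqrt(71)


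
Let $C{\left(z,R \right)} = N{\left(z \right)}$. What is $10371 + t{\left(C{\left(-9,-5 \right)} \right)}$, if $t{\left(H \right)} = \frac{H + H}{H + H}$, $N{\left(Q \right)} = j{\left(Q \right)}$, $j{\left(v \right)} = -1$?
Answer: $10372$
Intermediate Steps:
$N{\left(Q \right)} = -1$
$C{\left(z,R \right)} = -1$
$t{\left(H \right)} = 1$ ($t{\left(H \right)} = \frac{2 H}{2 H} = 2 H \frac{1}{2 H} = 1$)
$10371 + t{\left(C{\left(-9,-5 \right)} \right)} = 10371 + 1 = 10372$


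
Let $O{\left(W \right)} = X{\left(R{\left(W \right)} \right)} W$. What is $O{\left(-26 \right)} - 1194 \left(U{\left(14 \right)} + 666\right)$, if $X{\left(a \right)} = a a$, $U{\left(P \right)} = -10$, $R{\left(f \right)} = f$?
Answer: $-800840$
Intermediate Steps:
$X{\left(a \right)} = a^{2}$
$O{\left(W \right)} = W^{3}$ ($O{\left(W \right)} = W^{2} W = W^{3}$)
$O{\left(-26 \right)} - 1194 \left(U{\left(14 \right)} + 666\right) = \left(-26\right)^{3} - 1194 \left(-10 + 666\right) = -17576 - 783264 = -800840$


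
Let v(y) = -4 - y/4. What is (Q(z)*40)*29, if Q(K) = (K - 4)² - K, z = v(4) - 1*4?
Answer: 206480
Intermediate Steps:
v(y) = -4 - y/4
z = -9 (z = (-4 - ¼*4) - 1*4 = (-4 - 1) - 4 = -5 - 4 = -9)
Q(K) = (-4 + K)² - K
(Q(z)*40)*29 = (((-4 - 9)² - 1*(-9))*40)*29 = (((-13)² + 9)*40)*29 = ((169 + 9)*40)*29 = (178*40)*29 = 7120*29 = 206480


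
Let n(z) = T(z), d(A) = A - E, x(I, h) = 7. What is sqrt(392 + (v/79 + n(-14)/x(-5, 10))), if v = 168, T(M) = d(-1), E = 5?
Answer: sqrt(120265334)/553 ≈ 19.831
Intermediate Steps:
d(A) = -5 + A (d(A) = A - 1*5 = A - 5 = -5 + A)
T(M) = -6 (T(M) = -5 - 1 = -6)
n(z) = -6
sqrt(392 + (v/79 + n(-14)/x(-5, 10))) = sqrt(392 + (168/79 - 6/7)) = sqrt(392 + 702/553) = sqrt(217478/553) = sqrt(120265334)/553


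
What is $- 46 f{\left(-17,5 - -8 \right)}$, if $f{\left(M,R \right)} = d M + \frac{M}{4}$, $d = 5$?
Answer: $\frac{8211}{2} \approx 4105.5$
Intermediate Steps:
$f{\left(M,R \right)} = \frac{21 M}{4}$ ($f{\left(M,R \right)} = 5 M + \frac{M}{4} = \frac{21 M}{4}$)
$- 46 f{\left(-17,5 - -8 \right)} = - 46 \cdot \frac{21}{4} \left(-17\right) = \left(-46\right) \left(- \frac{357}{4}\right) = \frac{8211}{2}$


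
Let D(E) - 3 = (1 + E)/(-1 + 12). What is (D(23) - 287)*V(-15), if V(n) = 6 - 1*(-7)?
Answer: -40300/11 ≈ -3663.6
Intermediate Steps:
V(n) = 13 (V(n) = 6 + 7 = 13)
D(E) = 34/11 + E/11 (D(E) = 3 + (1 + E)/(-1 + 12) = 3 + (1 + E)/11 = 3 + (1 + E)*(1/11) = 3 + (1/11 + E/11) = 34/11 + E/11)
(D(23) - 287)*V(-15) = ((34/11 + (1/11)*23) - 287)*13 = ((34/11 + 23/11) - 287)*13 = (57/11 - 287)*13 = -3100/11*13 = -40300/11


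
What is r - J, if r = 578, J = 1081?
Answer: -503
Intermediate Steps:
r - J = 578 - 1*1081 = 578 - 1081 = -503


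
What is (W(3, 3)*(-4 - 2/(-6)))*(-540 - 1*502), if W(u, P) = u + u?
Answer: 22924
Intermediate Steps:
W(u, P) = 2*u
(W(3, 3)*(-4 - 2/(-6)))*(-540 - 1*502) = ((2*3)*(-4 - 2/(-6)))*(-540 - 1*502) = (6*(-4 - 2*(-⅙)))*(-540 - 502) = (6*(-4 + ⅓))*(-1042) = (6*(-11/3))*(-1042) = -22*(-1042) = 22924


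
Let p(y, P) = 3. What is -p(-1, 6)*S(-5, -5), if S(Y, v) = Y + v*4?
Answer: 75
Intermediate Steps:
S(Y, v) = Y + 4*v
-p(-1, 6)*S(-5, -5) = -3*(-5 + 4*(-5)) = -3*(-5 - 20) = -3*(-25) = -1*(-75) = 75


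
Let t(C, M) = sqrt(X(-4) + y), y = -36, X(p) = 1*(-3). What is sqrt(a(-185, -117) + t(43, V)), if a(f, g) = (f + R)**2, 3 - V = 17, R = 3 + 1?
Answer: sqrt(32761 + I*sqrt(39)) ≈ 181.0 + 0.017*I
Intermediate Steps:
R = 4
V = -14 (V = 3 - 1*17 = 3 - 17 = -14)
X(p) = -3
a(f, g) = (4 + f)**2 (a(f, g) = (f + 4)**2 = (4 + f)**2)
t(C, M) = I*sqrt(39) (t(C, M) = sqrt(-3 - 36) = sqrt(-39) = I*sqrt(39))
sqrt(a(-185, -117) + t(43, V)) = sqrt((4 - 185)**2 + I*sqrt(39)) = sqrt((-181)**2 + I*sqrt(39)) = sqrt(32761 + I*sqrt(39))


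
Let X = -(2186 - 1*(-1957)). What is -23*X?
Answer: 95289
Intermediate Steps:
X = -4143 (X = -(2186 + 1957) = -1*4143 = -4143)
-23*X = -23*(-4143) = 95289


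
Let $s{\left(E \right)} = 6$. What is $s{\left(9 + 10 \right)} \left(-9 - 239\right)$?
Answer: $-1488$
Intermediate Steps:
$s{\left(9 + 10 \right)} \left(-9 - 239\right) = 6 \left(-9 - 239\right) = 6 \left(-248\right) = -1488$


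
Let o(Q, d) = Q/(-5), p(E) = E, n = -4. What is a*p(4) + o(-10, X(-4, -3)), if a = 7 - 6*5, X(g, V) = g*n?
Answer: -90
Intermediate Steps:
X(g, V) = -4*g (X(g, V) = g*(-4) = -4*g)
o(Q, d) = -Q/5 (o(Q, d) = Q*(-⅕) = -Q/5)
a = -23 (a = 7 - 30 = -23)
a*p(4) + o(-10, X(-4, -3)) = -23*4 - ⅕*(-10) = -92 + 2 = -90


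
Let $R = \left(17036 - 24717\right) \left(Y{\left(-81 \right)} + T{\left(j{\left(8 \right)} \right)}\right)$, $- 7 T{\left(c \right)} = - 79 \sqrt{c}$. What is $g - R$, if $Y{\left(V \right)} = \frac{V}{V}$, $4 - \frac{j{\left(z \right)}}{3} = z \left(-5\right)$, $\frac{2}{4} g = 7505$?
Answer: $22691 + \frac{1213598 \sqrt{33}}{7} \approx 1.0186 \cdot 10^{6}$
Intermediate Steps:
$g = 15010$ ($g = 2 \cdot 7505 = 15010$)
$j{\left(z \right)} = 12 + 15 z$ ($j{\left(z \right)} = 12 - 3 z \left(-5\right) = 12 - 3 \left(- 5 z\right) = 12 + 15 z$)
$Y{\left(V \right)} = 1$
$T{\left(c \right)} = \frac{79 \sqrt{c}}{7}$ ($T{\left(c \right)} = - \frac{\left(-79\right) \sqrt{c}}{7} = \frac{79 \sqrt{c}}{7}$)
$R = -7681 - \frac{1213598 \sqrt{33}}{7}$ ($R = \left(17036 - 24717\right) \left(1 + \frac{79 \sqrt{12 + 15 \cdot 8}}{7}\right) = - 7681 \left(1 + \frac{79 \sqrt{12 + 120}}{7}\right) = - 7681 \left(1 + \frac{79 \sqrt{132}}{7}\right) = - 7681 \left(1 + \frac{79 \cdot 2 \sqrt{33}}{7}\right) = - 7681 \left(1 + \frac{158 \sqrt{33}}{7}\right) = -7681 - \frac{1213598 \sqrt{33}}{7} \approx -1.0036 \cdot 10^{6}$)
$g - R = 15010 - \left(-7681 - \frac{1213598 \sqrt{33}}{7}\right) = 15010 + \left(7681 + \frac{1213598 \sqrt{33}}{7}\right) = 22691 + \frac{1213598 \sqrt{33}}{7}$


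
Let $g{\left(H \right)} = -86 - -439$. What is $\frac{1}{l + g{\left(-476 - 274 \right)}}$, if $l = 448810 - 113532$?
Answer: $\frac{1}{335631} \approx 2.9795 \cdot 10^{-6}$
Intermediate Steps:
$l = 335278$ ($l = 448810 - 113532 = 335278$)
$g{\left(H \right)} = 353$ ($g{\left(H \right)} = -86 + 439 = 353$)
$\frac{1}{l + g{\left(-476 - 274 \right)}} = \frac{1}{335278 + 353} = \frac{1}{335631}$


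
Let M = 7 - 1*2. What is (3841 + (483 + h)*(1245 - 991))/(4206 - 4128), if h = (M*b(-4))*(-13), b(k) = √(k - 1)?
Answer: 126523/78 - 635*I*√5/3 ≈ 1622.1 - 473.3*I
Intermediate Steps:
b(k) = √(-1 + k)
M = 5 (M = 7 - 2 = 5)
h = -65*I*√5 (h = (5*√(-1 - 4))*(-13) = (5*√(-5))*(-13) = (5*(I*√5))*(-13) = (5*I*√5)*(-13) = -65*I*√5 ≈ -145.34*I)
(3841 + (483 + h)*(1245 - 991))/(4206 - 4128) = (3841 + (483 - 65*I*√5)*(1245 - 991))/(4206 - 4128) = (3841 + (483 - 65*I*√5)*254)/78 = (3841 + (122682 - 16510*I*√5))*(1/78) = (126523 - 16510*I*√5)*(1/78) = 126523/78 - 635*I*√5/3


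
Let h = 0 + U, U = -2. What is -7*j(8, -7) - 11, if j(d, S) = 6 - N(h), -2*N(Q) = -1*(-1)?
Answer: -113/2 ≈ -56.500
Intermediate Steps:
h = -2 (h = 0 - 2 = -2)
N(Q) = -1/2 (N(Q) = -(-1)*(-1)/2 = -1/2*1 = -1/2)
j(d, S) = 13/2 (j(d, S) = 6 - 1*(-1/2) = 6 + 1/2 = 13/2)
-7*j(8, -7) - 11 = -7*13/2 - 11 = -91/2 - 11 = -113/2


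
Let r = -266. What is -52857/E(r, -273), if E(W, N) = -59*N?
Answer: -2517/767 ≈ -3.2816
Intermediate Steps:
-52857/E(r, -273) = -52857/((-59*(-273))) = -52857/16107 = -52857*1/16107 = -2517/767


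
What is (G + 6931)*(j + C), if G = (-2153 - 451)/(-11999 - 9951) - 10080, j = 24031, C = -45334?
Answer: 736209801819/10975 ≈ 6.7081e+7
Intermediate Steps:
G = -110626698/10975 (G = -2604/(-21950) - 10080 = -2604*(-1/21950) - 10080 = 1302/10975 - 10080 = -110626698/10975 ≈ -10080.)
(G + 6931)*(j + C) = (-110626698/10975 + 6931)*(24031 - 45334) = -34558973/10975*(-21303) = 736209801819/10975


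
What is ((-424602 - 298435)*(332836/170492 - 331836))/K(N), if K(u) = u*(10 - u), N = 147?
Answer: -208703340668447/17518053 ≈ -1.1914e+7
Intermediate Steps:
((-424602 - 298435)*(332836/170492 - 331836))/K(N) = ((-424602 - 298435)*(332836/170492 - 331836))/((147*(10 - 1*147))) = (-723037*(332836*(1/170492) - 331836))/((147*(10 - 147))) = (-723037*(11887/6089 - 331836))/((147*(-137))) = -723037*(-2020537517/6089)/(-20139) = (1460923384679129/6089)*(-1/20139) = -208703340668447/17518053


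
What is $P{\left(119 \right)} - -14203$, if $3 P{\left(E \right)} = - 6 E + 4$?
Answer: $\frac{41899}{3} \approx 13966.0$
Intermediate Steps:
$P{\left(E \right)} = \frac{4}{3} - 2 E$ ($P{\left(E \right)} = \frac{- 6 E + 4}{3} = \frac{4 - 6 E}{3} = \frac{4}{3} - 2 E$)
$P{\left(119 \right)} - -14203 = \left(\frac{4}{3} - 238\right) - -14203 = \left(\frac{4}{3} - 238\right) + 14203 = - \frac{710}{3} + 14203 = \frac{41899}{3}$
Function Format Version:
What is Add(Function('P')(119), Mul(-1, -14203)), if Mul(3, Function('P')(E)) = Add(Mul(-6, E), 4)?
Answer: Rational(41899, 3) ≈ 13966.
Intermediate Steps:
Function('P')(E) = Add(Rational(4, 3), Mul(-2, E)) (Function('P')(E) = Mul(Rational(1, 3), Add(Mul(-6, E), 4)) = Mul(Rational(1, 3), Add(4, Mul(-6, E))) = Add(Rational(4, 3), Mul(-2, E)))
Add(Function('P')(119), Mul(-1, -14203)) = Add(Add(Rational(4, 3), Mul(-2, 119)), Mul(-1, -14203)) = Add(Add(Rational(4, 3), -238), 14203) = Add(Rational(-710, 3), 14203) = Rational(41899, 3)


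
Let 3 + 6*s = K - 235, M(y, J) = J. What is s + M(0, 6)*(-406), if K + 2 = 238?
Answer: -7309/3 ≈ -2436.3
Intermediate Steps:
K = 236 (K = -2 + 238 = 236)
s = -⅓ (s = -½ + (236 - 235)/6 = -½ + (⅙)*1 = -½ + ⅙ = -⅓ ≈ -0.33333)
s + M(0, 6)*(-406) = -⅓ + 6*(-406) = -⅓ - 2436 = -7309/3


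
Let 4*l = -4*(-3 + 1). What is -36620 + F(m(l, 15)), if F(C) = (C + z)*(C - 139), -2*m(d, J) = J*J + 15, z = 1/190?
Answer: -1052859/190 ≈ -5541.4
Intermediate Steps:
z = 1/190 ≈ 0.0052632
l = 2 (l = (-4*(-3 + 1))/4 = (-4*(-2))/4 = (¼)*8 = 2)
m(d, J) = -15/2 - J²/2 (m(d, J) = -(J*J + 15)/2 = -(J² + 15)/2 = -(15 + J²)/2 = -15/2 - J²/2)
F(C) = (-139 + C)*(1/190 + C) (F(C) = (C + 1/190)*(C - 139) = (1/190 + C)*(-139 + C) = (-139 + C)*(1/190 + C))
-36620 + F(m(l, 15)) = -36620 + (-139/190 + (-15/2 - ½*15²)² - 26409*(-15/2 - ½*15²)/190) = -36620 + (-139/190 + (-15/2 - ½*225)² - 26409*(-15/2 - ½*225)/190) = -36620 + (-139/190 + (-15/2 - 225/2)² - 26409*(-15/2 - 225/2)/190) = -36620 + (-139/190 + (-120)² - 26409/190*(-120)) = -36620 + (-139/190 + 14400 + 316908/19) = -36620 + 5904941/190 = -1052859/190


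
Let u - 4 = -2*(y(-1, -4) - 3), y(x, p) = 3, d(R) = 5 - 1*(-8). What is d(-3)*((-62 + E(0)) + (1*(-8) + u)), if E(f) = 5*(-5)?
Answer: -1183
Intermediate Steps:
d(R) = 13 (d(R) = 5 + 8 = 13)
E(f) = -25
u = 4 (u = 4 - 2*(3 - 3) = 4 - 2*0 = 4 + 0 = 4)
d(-3)*((-62 + E(0)) + (1*(-8) + u)) = 13*((-62 - 25) + (1*(-8) + 4)) = 13*(-87 + (-8 + 4)) = 13*(-87 - 4) = 13*(-91) = -1183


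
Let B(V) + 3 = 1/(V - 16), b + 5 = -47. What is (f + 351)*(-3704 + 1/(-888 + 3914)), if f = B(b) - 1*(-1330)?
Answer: -1278900997209/205768 ≈ -6.2153e+6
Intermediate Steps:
b = -52 (b = -5 - 47 = -52)
B(V) = -3 + 1/(-16 + V) (B(V) = -3 + 1/(V - 16) = -3 + 1/(-16 + V))
f = 90235/68 (f = (49 - 3*(-52))/(-16 - 52) - 1*(-1330) = (49 + 156)/(-68) + 1330 = -1/68*205 + 1330 = -205/68 + 1330 = 90235/68 ≈ 1327.0)
(f + 351)*(-3704 + 1/(-888 + 3914)) = (90235/68 + 351)*(-3704 + 1/(-888 + 3914)) = 114103*(-3704 + 1/3026)/68 = (114103/68)*(-11208303/3026) = -1278900997209/205768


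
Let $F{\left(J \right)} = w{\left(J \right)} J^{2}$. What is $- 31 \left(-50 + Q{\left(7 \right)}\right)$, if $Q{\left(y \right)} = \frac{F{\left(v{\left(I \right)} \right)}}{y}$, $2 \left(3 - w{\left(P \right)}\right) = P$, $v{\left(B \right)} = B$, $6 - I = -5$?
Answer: $\frac{40455}{14} \approx 2889.6$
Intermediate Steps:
$I = 11$ ($I = 6 - -5 = 6 + 5 = 11$)
$w{\left(P \right)} = 3 - \frac{P}{2}$
$F{\left(J \right)} = J^{2} \left(3 - \frac{J}{2}\right)$ ($F{\left(J \right)} = \left(3 - \frac{J}{2}\right) J^{2} = J^{2} \left(3 - \frac{J}{2}\right)$)
$Q{\left(y \right)} = - \frac{605}{2 y}$ ($Q{\left(y \right)} = \frac{\frac{1}{2} \cdot 11^{2} \left(6 - 11\right)}{y} = \frac{\frac{1}{2} \cdot 121 \left(6 - 11\right)}{y} = \frac{\frac{1}{2} \cdot 121 \left(-5\right)}{y} = - \frac{605}{2 y}$)
$- 31 \left(-50 + Q{\left(7 \right)}\right) = - 31 \left(-50 - \frac{605}{2 \cdot 7}\right) = - 31 \left(-50 - \frac{605}{14}\right) = \left(-31\right) \left(- \frac{1305}{14}\right) = \frac{40455}{14}$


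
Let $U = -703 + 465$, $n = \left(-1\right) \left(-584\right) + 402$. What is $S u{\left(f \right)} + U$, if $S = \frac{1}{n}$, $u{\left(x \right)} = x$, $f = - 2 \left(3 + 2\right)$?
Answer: $- \frac{117339}{493} \approx -238.01$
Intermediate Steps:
$f = -10$ ($f = \left(-2\right) 5 = -10$)
$n = 986$ ($n = 584 + 402 = 986$)
$U = -238$
$S = \frac{1}{986} \approx 0.0010142$
$S u{\left(f \right)} + U = \frac{1}{986} \left(-10\right) - 238 = - \frac{5}{493} - 238 = - \frac{117339}{493}$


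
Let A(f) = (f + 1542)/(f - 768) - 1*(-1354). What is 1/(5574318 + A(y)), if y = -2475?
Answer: 1081/6027301743 ≈ 1.7935e-7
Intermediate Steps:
A(f) = 1354 + (1542 + f)/(-768 + f) (A(f) = (1542 + f)/(-768 + f) + 1354 = 1354 + (1542 + f)/(-768 + f))
1/(5574318 + A(y)) = 1/(5574318 + 5*(-207666 + 271*(-2475))/(-768 - 2475)) = 1/(5574318 + 5*(-207666 - 670725)/(-3243)) = 1/(5574318 + 5*(-1/3243)*(-878391)) = 1/(5574318 + 1463985/1081) = 1/(6027301743/1081) = 1081/6027301743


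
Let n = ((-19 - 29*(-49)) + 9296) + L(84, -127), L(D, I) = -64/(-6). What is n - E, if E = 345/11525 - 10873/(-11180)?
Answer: 165561261269/15461940 ≈ 10708.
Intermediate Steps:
L(D, I) = 32/3 (L(D, I) = -64*(-1/6) = 32/3)
E = 5166737/5153980 (E = 345*(1/11525) - 10873*(-1/11180) = 69/2305 + 10873/11180 = 5166737/5153980 ≈ 1.0025)
n = 32126/3 (n = ((-19 - 29*(-49)) + 9296) + 32/3 = ((-19 + 1421) + 9296) + 32/3 = (1402 + 9296) + 32/3 = 10698 + 32/3 = 32126/3 ≈ 10709.)
n - E = 32126/3 - 1*5166737/5153980 = 32126/3 - 5166737/5153980 = 165561261269/15461940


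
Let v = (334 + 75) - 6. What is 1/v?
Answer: 1/403 ≈ 0.0024814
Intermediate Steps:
v = 403 (v = 409 - 6 = 403)
1/v = 1/403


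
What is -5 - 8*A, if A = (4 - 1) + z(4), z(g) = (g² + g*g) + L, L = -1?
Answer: -277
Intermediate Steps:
z(g) = -1 + 2*g² (z(g) = (g² + g*g) - 1 = (g² + g²) - 1 = 2*g² - 1 = -1 + 2*g²)
A = 34 (A = (4 - 1) + (-1 + 2*4²) = 3 + (-1 + 2*16) = 3 + (-1 + 32) = 3 + 31 = 34)
-5 - 8*A = -5 - 8*34 = -5 - 272 = -277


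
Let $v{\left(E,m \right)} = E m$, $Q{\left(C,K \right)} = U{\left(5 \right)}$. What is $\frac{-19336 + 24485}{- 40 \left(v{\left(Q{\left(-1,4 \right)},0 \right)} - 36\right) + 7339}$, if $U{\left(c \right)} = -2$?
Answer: $\frac{5149}{8779} \approx 0.58651$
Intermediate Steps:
$Q{\left(C,K \right)} = -2$
$\frac{-19336 + 24485}{- 40 \left(v{\left(Q{\left(-1,4 \right)},0 \right)} - 36\right) + 7339} = \frac{-19336 + 24485}{- 40 \left(\left(-2\right) 0 - 36\right) + 7339} = \frac{5149}{- 40 \left(0 - 36\right) + 7339} = \frac{5149}{\left(-40\right) \left(-36\right) + 7339} = \frac{5149}{1440 + 7339} = \frac{5149}{8779}$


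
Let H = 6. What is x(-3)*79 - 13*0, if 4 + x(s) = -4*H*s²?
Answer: -17380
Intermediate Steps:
x(s) = -4 - 24*s²
x(-3)*79 - 13*0 = (-4 - 24*(-3)²)*79 - 13*0 = (-4 - 24*9)*79 + 0 = (-4 - 216)*79 + 0 = -220*79 + 0 = -17380 + 0 = -17380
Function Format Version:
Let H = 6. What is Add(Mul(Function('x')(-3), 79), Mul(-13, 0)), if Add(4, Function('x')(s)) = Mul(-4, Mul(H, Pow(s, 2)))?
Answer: -17380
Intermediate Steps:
Function('x')(s) = Add(-4, Mul(-24, Pow(s, 2))) (Function('x')(s) = Add(-4, Mul(-4, Mul(6, Pow(s, 2)))) = Add(-4, Mul(-24, Pow(s, 2))))
Add(Mul(Function('x')(-3), 79), Mul(-13, 0)) = Add(Mul(Add(-4, Mul(-24, Pow(-3, 2))), 79), Mul(-13, 0)) = Add(Mul(Add(-4, Mul(-24, 9)), 79), 0) = Add(Mul(Add(-4, -216), 79), 0) = Add(Mul(-220, 79), 0) = Add(-17380, 0) = -17380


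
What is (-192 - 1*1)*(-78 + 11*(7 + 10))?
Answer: -21037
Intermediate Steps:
(-192 - 1*1)*(-78 + 11*(7 + 10)) = (-192 - 1)*(-78 + 11*17) = -193*(-78 + 187) = -193*109 = -21037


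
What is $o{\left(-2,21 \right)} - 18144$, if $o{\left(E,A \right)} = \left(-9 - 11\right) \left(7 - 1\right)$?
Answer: $-18264$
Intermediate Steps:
$o{\left(E,A \right)} = -120$ ($o{\left(E,A \right)} = \left(-20\right) 6 = -120$)
$o{\left(-2,21 \right)} - 18144 = -120 - 18144 = -18264$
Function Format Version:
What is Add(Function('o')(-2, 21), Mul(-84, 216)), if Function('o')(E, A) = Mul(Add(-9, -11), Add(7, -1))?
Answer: -18264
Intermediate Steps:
Function('o')(E, A) = -120 (Function('o')(E, A) = Mul(-20, 6) = -120)
Add(Function('o')(-2, 21), Mul(-84, 216)) = Add(-120, Mul(-84, 216)) = Add(-120, -18144) = -18264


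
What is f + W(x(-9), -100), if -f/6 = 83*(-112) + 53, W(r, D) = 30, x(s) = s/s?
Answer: 55488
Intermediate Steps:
x(s) = 1
f = 55458 (f = -6*(83*(-112) + 53) = -6*(-9296 + 53) = -6*(-9243) = 55458)
f + W(x(-9), -100) = 55458 + 30 = 55488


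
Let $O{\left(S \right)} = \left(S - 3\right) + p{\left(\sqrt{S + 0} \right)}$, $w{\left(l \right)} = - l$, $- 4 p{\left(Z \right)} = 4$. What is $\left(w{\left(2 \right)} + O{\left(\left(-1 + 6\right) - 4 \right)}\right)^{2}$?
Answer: $25$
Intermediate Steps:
$p{\left(Z \right)} = -1$ ($p{\left(Z \right)} = \left(- \frac{1}{4}\right) 4 = -1$)
$O{\left(S \right)} = -4 + S$ ($O{\left(S \right)} = \left(S - 3\right) - 1 = \left(-3 + S\right) - 1 = -4 + S$)
$\left(w{\left(2 \right)} + O{\left(\left(-1 + 6\right) - 4 \right)}\right)^{2} = \left(\left(-1\right) 2 + \left(-4 + \left(\left(-1 + 6\right) - 4\right)\right)\right)^{2} = \left(-2 + \left(-4 + \left(5 - 4\right)\right)\right)^{2} = \left(-2 + \left(-4 + 1\right)\right)^{2} = \left(-2 - 3\right)^{2} = \left(-5\right)^{2} = 25$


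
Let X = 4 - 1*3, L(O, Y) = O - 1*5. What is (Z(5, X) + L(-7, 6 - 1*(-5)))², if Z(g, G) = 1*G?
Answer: 121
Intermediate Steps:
L(O, Y) = -5 + O (L(O, Y) = O - 5 = -5 + O)
X = 1 (X = 4 - 3 = 1)
Z(g, G) = G
(Z(5, X) + L(-7, 6 - 1*(-5)))² = (1 + (-5 - 7))² = (1 - 12)² = (-11)² = 121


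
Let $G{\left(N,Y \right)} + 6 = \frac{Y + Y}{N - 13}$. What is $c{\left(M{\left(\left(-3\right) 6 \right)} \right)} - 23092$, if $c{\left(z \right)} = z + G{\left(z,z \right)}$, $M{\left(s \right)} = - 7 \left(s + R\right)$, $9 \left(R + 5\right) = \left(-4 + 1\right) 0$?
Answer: $- \frac{1697177}{74} \approx -22935.0$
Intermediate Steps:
$R = -5$ ($R = -5 + \frac{\left(-4 + 1\right) 0}{9} = -5 + \frac{\left(-3\right) 0}{9} = -5 + \frac{1}{9} \cdot 0 = -5 + 0 = -5$)
$G{\left(N,Y \right)} = -6 + \frac{2 Y}{-13 + N}$ ($G{\left(N,Y \right)} = -6 + \frac{Y + Y}{N - 13} = -6 + \frac{2 Y}{-13 + N}$)
$M{\left(s \right)} = 35 - 7 s$ ($M{\left(s \right)} = - 7 \left(s - 5\right) = - 7 \left(-5 + s\right) = 35 - 7 s$)
$c{\left(z \right)} = z + \frac{2 \left(39 - 2 z\right)}{-13 + z}$ ($c{\left(z \right)} = z + \frac{2 \left(39 + z - 3 z\right)}{-13 + z} = z + \frac{2 \left(39 - 2 z\right)}{-13 + z}$)
$c{\left(M{\left(\left(-3\right) 6 \right)} \right)} - 23092 = \frac{78 + \left(35 - 7 \left(\left(-3\right) 6\right)\right)^{2} - 17 \left(35 - 7 \left(\left(-3\right) 6\right)\right)}{-13 - \left(-35 + 7 \left(\left(-3\right) 6\right)\right)} - 23092 = \frac{78 + \left(35 - -126\right)^{2} - 17 \left(35 - -126\right)}{-13 + \left(35 - -126\right)} - 23092 = \frac{78 + \left(35 + 126\right)^{2} - 17 \left(35 + 126\right)}{-13 + \left(35 + 126\right)} - 23092 = \frac{78 + 161^{2} - 2737}{-13 + 161} - 23092 = \frac{78 + 25921 - 2737}{148} - 23092 = \frac{1}{148} \cdot 23262 - 23092 = \frac{11631}{74} - 23092 = - \frac{1697177}{74}$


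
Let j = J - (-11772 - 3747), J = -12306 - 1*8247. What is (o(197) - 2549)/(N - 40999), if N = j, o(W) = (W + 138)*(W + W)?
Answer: -9957/3541 ≈ -2.8119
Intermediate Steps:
J = -20553 (J = -12306 - 8247 = -20553)
j = -5034 (j = -20553 - (-11772 - 3747) = -20553 - 1*(-15519) = -20553 + 15519 = -5034)
o(W) = 2*W*(138 + W) (o(W) = (138 + W)*(2*W) = 2*W*(138 + W))
N = -5034
(o(197) - 2549)/(N - 40999) = (2*197*(138 + 197) - 2549)/(-5034 - 40999) = (2*197*335 - 2549)/(-46033) = (131990 - 2549)*(-1/46033) = 129441*(-1/46033) = -9957/3541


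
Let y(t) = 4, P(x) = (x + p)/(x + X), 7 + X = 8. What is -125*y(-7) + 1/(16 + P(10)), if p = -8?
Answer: -88989/178 ≈ -499.94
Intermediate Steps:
X = 1 (X = -7 + 8 = 1)
P(x) = (-8 + x)/(1 + x) (P(x) = (x - 8)/(x + 1) = (-8 + x)/(1 + x))
-125*y(-7) + 1/(16 + P(10)) = -125*4 + 1/(16 + (-8 + 10)/(1 + 10)) = -500 + 1/(16 + 2/11) = -500 + 1/(178/11) = -500 + 11/178 = -88989/178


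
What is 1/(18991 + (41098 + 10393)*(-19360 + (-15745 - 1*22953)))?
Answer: -1/2989445487 ≈ -3.3451e-10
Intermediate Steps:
1/(18991 + (41098 + 10393)*(-19360 + (-15745 - 1*22953))) = 1/(18991 + 51491*(-19360 + (-15745 - 22953))) = 1/(18991 + 51491*(-19360 - 38698)) = 1/(18991 + 51491*(-58058)) = 1/(18991 - 2989464478) = 1/(-2989445487) = -1/2989445487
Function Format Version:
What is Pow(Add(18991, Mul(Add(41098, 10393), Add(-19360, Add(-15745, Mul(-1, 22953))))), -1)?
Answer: Rational(-1, 2989445487) ≈ -3.3451e-10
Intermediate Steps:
Pow(Add(18991, Mul(Add(41098, 10393), Add(-19360, Add(-15745, Mul(-1, 22953))))), -1) = Pow(Add(18991, Mul(51491, Add(-19360, Add(-15745, -22953)))), -1) = Pow(Add(18991, Mul(51491, Add(-19360, -38698))), -1) = Pow(Add(18991, Mul(51491, -58058)), -1) = Pow(Add(18991, -2989464478), -1) = Pow(-2989445487, -1) = Rational(-1, 2989445487)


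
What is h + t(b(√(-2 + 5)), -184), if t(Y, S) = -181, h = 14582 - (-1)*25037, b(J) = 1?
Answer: 39438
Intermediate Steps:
h = 39619 (h = 14582 - 1*(-25037) = 14582 + 25037 = 39619)
h + t(b(√(-2 + 5)), -184) = 39619 - 181 = 39438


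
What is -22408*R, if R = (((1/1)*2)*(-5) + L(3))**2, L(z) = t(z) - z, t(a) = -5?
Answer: -7260192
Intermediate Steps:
L(z) = -5 - z
R = 324 (R = (((1/1)*2)*(-5) + (-5 - 1*3))**2 = (((1*1)*2)*(-5) + (-5 - 3))**2 = ((1*2)*(-5) - 8)**2 = (2*(-5) - 8)**2 = (-10 - 8)**2 = (-18)**2 = 324)
-22408*R = -22408*324 = -7260192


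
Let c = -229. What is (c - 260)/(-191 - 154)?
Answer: 163/115 ≈ 1.4174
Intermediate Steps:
(c - 260)/(-191 - 154) = (-229 - 260)/(-191 - 154) = -489/(-345) = -489*(-1/345) = 163/115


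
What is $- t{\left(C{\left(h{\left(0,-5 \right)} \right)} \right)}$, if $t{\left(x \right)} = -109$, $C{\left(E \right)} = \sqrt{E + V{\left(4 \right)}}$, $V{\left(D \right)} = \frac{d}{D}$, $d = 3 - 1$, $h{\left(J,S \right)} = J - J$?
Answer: $109$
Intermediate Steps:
$h{\left(J,S \right)} = 0$
$d = 2$ ($d = 3 - 1 = 2$)
$V{\left(D \right)} = \frac{2}{D}$
$C{\left(E \right)} = \sqrt{\frac{1}{2} + E}$ ($C{\left(E \right)} = \sqrt{E + \frac{2}{4}} = \sqrt{E + 2 \cdot \frac{1}{4}} = \sqrt{E + \frac{1}{2}} = \sqrt{\frac{1}{2} + E}$)
$- t{\left(C{\left(h{\left(0,-5 \right)} \right)} \right)} = \left(-1\right) \left(-109\right) = 109$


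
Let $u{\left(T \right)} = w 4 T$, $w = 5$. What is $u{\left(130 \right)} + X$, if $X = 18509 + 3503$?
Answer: $24612$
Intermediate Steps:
$u{\left(T \right)} = 20 T$ ($u{\left(T \right)} = 5 \cdot 4 T = 20 T$)
$X = 22012$
$u{\left(130 \right)} + X = 20 \cdot 130 + 22012 = 2600 + 22012 = 24612$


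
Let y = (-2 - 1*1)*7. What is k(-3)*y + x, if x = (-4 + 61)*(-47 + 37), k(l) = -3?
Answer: -507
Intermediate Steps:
x = -570 (x = 57*(-10) = -570)
y = -21 (y = (-2 - 1)*7 = -3*7 = -21)
k(-3)*y + x = -3*(-21) - 570 = 63 - 570 = -507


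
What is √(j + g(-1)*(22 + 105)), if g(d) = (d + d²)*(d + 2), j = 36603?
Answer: 21*√83 ≈ 191.32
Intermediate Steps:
g(d) = (2 + d)*(d + d²) (g(d) = (d + d²)*(2 + d) = (2 + d)*(d + d²))
√(j + g(-1)*(22 + 105)) = √(36603 + (-(2 + (-1)² + 3*(-1)))*(22 + 105)) = √(36603 - (2 + 1 - 3)*127) = √(36603 - 1*0*127) = √(36603 + 0*127) = √(36603 + 0) = √36603 = 21*√83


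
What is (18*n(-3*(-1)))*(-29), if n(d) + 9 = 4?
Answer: 2610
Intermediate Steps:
n(d) = -5 (n(d) = -9 + 4 = -5)
(18*n(-3*(-1)))*(-29) = (18*(-5))*(-29) = -90*(-29) = 2610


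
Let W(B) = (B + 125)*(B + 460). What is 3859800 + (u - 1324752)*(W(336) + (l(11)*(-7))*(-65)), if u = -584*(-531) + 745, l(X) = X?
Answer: -377128513983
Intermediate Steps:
W(B) = (125 + B)*(460 + B)
u = 310849 (u = 310104 + 745 = 310849)
3859800 + (u - 1324752)*(W(336) + (l(11)*(-7))*(-65)) = 3859800 + (310849 - 1324752)*((57500 + 336**2 + 585*336) + (11*(-7))*(-65)) = 3859800 - 1013903*((57500 + 112896 + 196560) - 77*(-65)) = 3859800 - 1013903*(366956 + 5005) = 3859800 - 1013903*371961 = 3859800 - 377132373783 = -377128513983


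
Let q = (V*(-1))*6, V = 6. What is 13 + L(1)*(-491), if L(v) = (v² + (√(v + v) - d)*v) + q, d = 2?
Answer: 18180 - 491*√2 ≈ 17486.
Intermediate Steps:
q = -36 (q = (6*(-1))*6 = -6*6 = -36)
L(v) = -36 + v² + v*(-2 + √2*√v) (L(v) = (v² + (√(v + v) - 1*2)*v) - 36 = (v² + (√(2*v) - 2)*v) - 36 = (v² + (√2*√v - 2)*v) - 36 = (v² + (-2 + √2*√v)*v) - 36 = (v² + v*(-2 + √2*√v)) - 36 = -36 + v² + v*(-2 + √2*√v))
13 + L(1)*(-491) = 13 + (-36 + 1² - 2*1 + √2*1^(3/2))*(-491) = 13 + (-36 + 1 - 2 + √2*1)*(-491) = 13 + (-36 + 1 - 2 + √2)*(-491) = 13 + (-37 + √2)*(-491) = 13 + (18167 - 491*√2) = 18180 - 491*√2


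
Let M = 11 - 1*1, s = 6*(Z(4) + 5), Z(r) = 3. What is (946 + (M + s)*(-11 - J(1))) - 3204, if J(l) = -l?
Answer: -2838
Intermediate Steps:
s = 48 (s = 6*(3 + 5) = 6*8 = 48)
M = 10 (M = 11 - 1 = 10)
(946 + (M + s)*(-11 - J(1))) - 3204 = (946 + (10 + 48)*(-11 - (-1))) - 3204 = (946 + 58*(-11 - 1*(-1))) - 3204 = (946 + 58*(-11 + 1)) - 3204 = (946 + 58*(-10)) - 3204 = (946 - 580) - 3204 = 366 - 3204 = -2838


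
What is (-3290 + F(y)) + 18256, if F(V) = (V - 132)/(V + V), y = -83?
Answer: 2484571/166 ≈ 14967.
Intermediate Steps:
F(V) = (-132 + V)/(2*V) (F(V) = (-132 + V)/((2*V)) = (-132 + V)*(1/(2*V)) = (-132 + V)/(2*V))
(-3290 + F(y)) + 18256 = (-3290 + (½)*(-132 - 83)/(-83)) + 18256 = (-3290 + (½)*(-1/83)*(-215)) + 18256 = (-3290 + 215/166) + 18256 = -545925/166 + 18256 = 2484571/166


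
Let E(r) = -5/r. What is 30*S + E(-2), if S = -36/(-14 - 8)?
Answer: 1135/22 ≈ 51.591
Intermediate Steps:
S = 18/11 (S = -36/(-22) = -36*(-1/22) = 18/11 ≈ 1.6364)
30*S + E(-2) = 30*(18/11) - 5/(-2) = 540/11 - 5*(-½) = 540/11 + 5/2 = 1135/22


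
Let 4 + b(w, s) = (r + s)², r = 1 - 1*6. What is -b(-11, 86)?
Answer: -6557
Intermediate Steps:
r = -5 (r = 1 - 6 = -5)
b(w, s) = -4 + (-5 + s)²
-b(-11, 86) = -(-4 + (-5 + 86)²) = -(-4 + 81²) = -(-4 + 6561) = -1*6557 = -6557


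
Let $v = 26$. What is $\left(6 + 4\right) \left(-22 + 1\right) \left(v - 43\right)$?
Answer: $3570$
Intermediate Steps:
$\left(6 + 4\right) \left(-22 + 1\right) \left(v - 43\right) = \left(6 + 4\right) \left(-22 + 1\right) \left(26 - 43\right) = 10 \left(-21\right) \left(-17\right) = \left(-210\right) \left(-17\right) = 3570$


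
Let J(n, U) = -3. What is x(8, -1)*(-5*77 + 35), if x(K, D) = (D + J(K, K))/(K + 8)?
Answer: 175/2 ≈ 87.500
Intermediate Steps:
x(K, D) = (-3 + D)/(8 + K) (x(K, D) = (D - 3)/(K + 8) = (-3 + D)/(8 + K))
x(8, -1)*(-5*77 + 35) = ((-3 - 1)/(8 + 8))*(-5*77 + 35) = (-4/16)*(-385 + 35) = ((1/16)*(-4))*(-350) = -¼*(-350) = 175/2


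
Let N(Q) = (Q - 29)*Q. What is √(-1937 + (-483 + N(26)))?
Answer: I*√2498 ≈ 49.98*I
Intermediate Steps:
N(Q) = Q*(-29 + Q) (N(Q) = (-29 + Q)*Q = Q*(-29 + Q))
√(-1937 + (-483 + N(26))) = √(-1937 + (-483 + 26*(-29 + 26))) = √(-1937 + (-483 + 26*(-3))) = √(-1937 + (-483 - 78)) = √(-1937 - 561) = √(-2498) = I*√2498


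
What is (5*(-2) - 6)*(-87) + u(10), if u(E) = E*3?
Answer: 1422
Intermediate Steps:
u(E) = 3*E
(5*(-2) - 6)*(-87) + u(10) = (5*(-2) - 6)*(-87) + 3*10 = (-10 - 6)*(-87) + 30 = -16*(-87) + 30 = 1392 + 30 = 1422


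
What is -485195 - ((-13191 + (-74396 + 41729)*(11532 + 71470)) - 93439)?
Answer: 2711047769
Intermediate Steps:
-485195 - ((-13191 + (-74396 + 41729)*(11532 + 71470)) - 93439) = -485195 - ((-13191 - 32667*83002) - 93439) = -485195 - ((-13191 - 2711426334) - 93439) = -485195 - (-2711439525 - 93439) = -485195 - 1*(-2711532964) = -485195 + 2711532964 = 2711047769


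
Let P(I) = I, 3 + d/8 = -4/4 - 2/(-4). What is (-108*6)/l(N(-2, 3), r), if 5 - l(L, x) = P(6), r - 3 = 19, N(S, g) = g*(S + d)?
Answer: 648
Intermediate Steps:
d = -28 (d = -24 + 8*(-4/4 - 2/(-4)) = -24 + 8*(-4*¼ - 2*(-¼)) = -24 + 8*(-1 + ½) = -24 + 8*(-½) = -24 - 4 = -28)
N(S, g) = g*(-28 + S) (N(S, g) = g*(S - 28) = g*(-28 + S))
r = 22 (r = 3 + 19 = 22)
l(L, x) = -1 (l(L, x) = 5 - 1*6 = 5 - 6 = -1)
(-108*6)/l(N(-2, 3), r) = -108*6/(-1) = -648*(-1) = 648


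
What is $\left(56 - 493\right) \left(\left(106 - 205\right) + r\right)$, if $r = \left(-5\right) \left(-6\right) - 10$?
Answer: $34523$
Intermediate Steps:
$r = 20$ ($r = 30 - 10 = 20$)
$\left(56 - 493\right) \left(\left(106 - 205\right) + r\right) = \left(56 - 493\right) \left(\left(106 - 205\right) + 20\right) = - 437 \left(\left(106 - 205\right) + 20\right) = - 437 \left(-99 + 20\right) = \left(-437\right) \left(-79\right) = 34523$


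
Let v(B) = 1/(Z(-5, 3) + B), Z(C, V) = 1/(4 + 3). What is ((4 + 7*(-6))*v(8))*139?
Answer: -1946/3 ≈ -648.67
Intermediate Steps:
Z(C, V) = ⅐ (Z(C, V) = 1/7 = ⅐)
v(B) = 1/(⅐ + B)
((4 + 7*(-6))*v(8))*139 = ((4 + 7*(-6))*(7/(1 + 7*8)))*139 = ((4 - 42)*(7/(1 + 56)))*139 = -266/57*139 = -38*7/57*139 = -14/3*139 = -1946/3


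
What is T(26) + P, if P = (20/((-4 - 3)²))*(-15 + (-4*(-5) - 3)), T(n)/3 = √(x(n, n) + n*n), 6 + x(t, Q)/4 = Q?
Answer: 40/49 + 18*√21 ≈ 83.303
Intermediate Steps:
x(t, Q) = -24 + 4*Q
T(n) = 3*√(-24 + n² + 4*n) (T(n) = 3*√((-24 + 4*n) + n*n) = 3*√((-24 + 4*n) + n²) = 3*√(-24 + n² + 4*n))
P = 40/49 (P = (20/((-7)²))*(-15 + (20 - 3)) = (20/49)*(-15 + 17) = (20*(1/49))*2 = (20/49)*2 = 40/49 ≈ 0.81633)
T(26) + P = 3*√(-24 + 26² + 4*26) + 40/49 = 3*√(-24 + 676 + 104) + 40/49 = 3*√756 + 40/49 = 3*(6*√21) + 40/49 = 18*√21 + 40/49 = 40/49 + 18*√21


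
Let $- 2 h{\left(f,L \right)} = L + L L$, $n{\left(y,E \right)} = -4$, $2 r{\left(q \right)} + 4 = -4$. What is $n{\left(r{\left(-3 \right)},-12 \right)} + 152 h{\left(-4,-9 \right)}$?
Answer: $-5476$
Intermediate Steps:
$r{\left(q \right)} = -4$ ($r{\left(q \right)} = -2 + \frac{1}{2} \left(-4\right) = -2 - 2 = -4$)
$h{\left(f,L \right)} = - \frac{L}{2} - \frac{L^{2}}{2}$ ($h{\left(f,L \right)} = - \frac{L + L L}{2} = - \frac{L + L^{2}}{2} = - \frac{L}{2} - \frac{L^{2}}{2}$)
$n{\left(r{\left(-3 \right)},-12 \right)} + 152 h{\left(-4,-9 \right)} = -4 + 152 \left(\left(- \frac{1}{2}\right) \left(-9\right) \left(1 - 9\right)\right) = -4 + 152 \left(\left(- \frac{1}{2}\right) \left(-9\right) \left(-8\right)\right) = -4 + 152 \left(-36\right) = -4 - 5472 = -5476$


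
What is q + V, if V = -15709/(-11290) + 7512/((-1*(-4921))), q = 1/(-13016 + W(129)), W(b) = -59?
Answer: 423918224817/145284405350 ≈ 2.9179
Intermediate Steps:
q = -1/13075 (q = 1/(-13016 - 59) = 1/(-13075) = -1/13075 ≈ -7.6482e-5)
V = 162114469/55558090 (V = -15709*(-1/11290) + 7512/4921 = 15709/11290 + 7512*(1/4921) = 15709/11290 + 7512/4921 = 162114469/55558090 ≈ 2.9179)
q + V = -1/13075 + 162114469/55558090 = 423918224817/145284405350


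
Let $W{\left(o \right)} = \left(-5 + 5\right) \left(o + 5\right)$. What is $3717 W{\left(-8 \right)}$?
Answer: $0$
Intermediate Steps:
$W{\left(o \right)} = 0$ ($W{\left(o \right)} = 0 \left(5 + o\right) = 0$)
$3717 W{\left(-8 \right)} = 3717 \cdot 0 = 0$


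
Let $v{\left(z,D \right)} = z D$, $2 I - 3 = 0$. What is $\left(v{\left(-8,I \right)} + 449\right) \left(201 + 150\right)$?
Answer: $153387$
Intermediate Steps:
$I = \frac{3}{2}$ ($I = \frac{3}{2} + \frac{1}{2} \cdot 0 = \frac{3}{2} + 0 = \frac{3}{2} \approx 1.5$)
$v{\left(z,D \right)} = D z$
$\left(v{\left(-8,I \right)} + 449\right) \left(201 + 150\right) = \left(\frac{3}{2} \left(-8\right) + 449\right) \left(201 + 150\right) = \left(-12 + 449\right) 351 = 437 \cdot 351 = 153387$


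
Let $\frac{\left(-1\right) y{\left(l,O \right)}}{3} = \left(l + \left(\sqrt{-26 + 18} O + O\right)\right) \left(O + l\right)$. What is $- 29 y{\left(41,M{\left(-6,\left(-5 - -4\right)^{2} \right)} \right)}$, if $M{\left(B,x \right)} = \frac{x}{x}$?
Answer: $153468 + 7308 i \sqrt{2} \approx 1.5347 \cdot 10^{5} + 10335.0 i$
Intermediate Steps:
$M{\left(B,x \right)} = 1$
$y{\left(l,O \right)} = - 3 \left(O + l\right) \left(O + l + 2 i O \sqrt{2}\right)$ ($y{\left(l,O \right)} = - 3 \left(l + \left(\sqrt{-26 + 18} O + O\right)\right) \left(O + l\right) = - 3 \left(l + \left(\sqrt{-8} O + O\right)\right) \left(O + l\right) = - 3 \left(l + \left(2 i \sqrt{2} O + O\right)\right) \left(O + l\right) = - 3 \left(l + \left(2 i O \sqrt{2} + O\right)\right) \left(O + l\right) = - 3 \left(l + \left(O + 2 i O \sqrt{2}\right)\right) \left(O + l\right) = - 3 \left(O + l + 2 i O \sqrt{2}\right) \left(O + l\right) = - 3 \left(O + l\right) \left(O + l + 2 i O \sqrt{2}\right)$)
$- 29 y{\left(41,M{\left(-6,\left(-5 - -4\right)^{2} \right)} \right)} = - 29 \left(- 3 \cdot 1^{2} - 3 \cdot 41^{2} - 6 \cdot 41 - 6 i \sqrt{2} \cdot 1^{2} - 6 i 1 \cdot 41 \sqrt{2}\right) = - 29 \left(\left(-3\right) 1 - 5043 - 246 - 6 i \sqrt{2} \cdot 1 - 246 i \sqrt{2}\right) = - 29 \left(-3 - 5043 - 246 - 6 i \sqrt{2} - 246 i \sqrt{2}\right) = - 29 \left(-5292 - 252 i \sqrt{2}\right) = 153468 + 7308 i \sqrt{2}$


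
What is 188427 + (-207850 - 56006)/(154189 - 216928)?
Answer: 3940661803/20913 ≈ 1.8843e+5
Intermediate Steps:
188427 + (-207850 - 56006)/(154189 - 216928) = 188427 - 263856/(-62739) = 188427 - 263856*(-1/62739) = 188427 + 87952/20913 = 3940661803/20913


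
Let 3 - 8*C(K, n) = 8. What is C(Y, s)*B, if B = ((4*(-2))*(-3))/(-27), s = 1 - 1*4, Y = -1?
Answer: 5/9 ≈ 0.55556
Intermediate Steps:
s = -3 (s = 1 - 4 = -3)
C(K, n) = -5/8 (C(K, n) = 3/8 - ⅛*8 = 3/8 - 1 = -5/8)
B = -8/9 (B = -8*(-3)*(-1/27) = 24*(-1/27) = -8/9 ≈ -0.88889)
C(Y, s)*B = -5/8*(-8/9) = 5/9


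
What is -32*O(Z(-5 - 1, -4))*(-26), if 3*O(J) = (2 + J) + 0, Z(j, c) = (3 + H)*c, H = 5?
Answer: -8320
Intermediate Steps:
Z(j, c) = 8*c (Z(j, c) = (3 + 5)*c = 8*c)
O(J) = ⅔ + J/3 (O(J) = ((2 + J) + 0)/3 = (2 + J)/3 = ⅔ + J/3)
-32*O(Z(-5 - 1, -4))*(-26) = -32*(⅔ + (8*(-4))/3)*(-26) = -32*(⅔ + (⅓)*(-32))*(-26) = -32*(⅔ - 32/3)*(-26) = -32*(-10)*(-26) = 320*(-26) = -8320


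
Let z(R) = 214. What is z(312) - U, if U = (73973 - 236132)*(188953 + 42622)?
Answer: 37551970639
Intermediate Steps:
U = -37551970425 (U = -162159*231575 = -37551970425)
z(312) - U = 214 - 1*(-37551970425) = 214 + 37551970425 = 37551970639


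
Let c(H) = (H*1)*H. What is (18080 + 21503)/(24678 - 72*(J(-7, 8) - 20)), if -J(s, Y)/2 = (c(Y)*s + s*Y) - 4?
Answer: -39583/47034 ≈ -0.84158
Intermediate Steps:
c(H) = H² (c(H) = H*H = H²)
J(s, Y) = 8 - 2*Y*s - 2*s*Y² (J(s, Y) = -2*((Y²*s + s*Y) - 4) = -2*((s*Y² + Y*s) - 4) = -2*((Y*s + s*Y²) - 4) = -2*(-4 + Y*s + s*Y²) = 8 - 2*Y*s - 2*s*Y²)
(18080 + 21503)/(24678 - 72*(J(-7, 8) - 20)) = (18080 + 21503)/(24678 - 72*((8 - 2*8*(-7) - 2*(-7)*8²) - 20)) = 39583/(24678 - 72*((8 + 112 - 2*(-7)*64) - 20)) = 39583/(24678 - 72*((8 + 112 + 896) - 20)) = 39583/(24678 - 72*(1016 - 20)) = 39583/(24678 - 72*996) = 39583/(24678 - 71712) = 39583/(-47034) = 39583*(-1/47034) = -39583/47034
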